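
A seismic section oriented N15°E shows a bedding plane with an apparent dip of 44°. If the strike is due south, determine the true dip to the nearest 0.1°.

75.0°

The section is 15° from the strike.
tan δ = tan α / sin β = tan 44° / sin 15° = 0.9657 / 0.2588 = 3.7311
true dip = arctan 3.7311 = 75.00°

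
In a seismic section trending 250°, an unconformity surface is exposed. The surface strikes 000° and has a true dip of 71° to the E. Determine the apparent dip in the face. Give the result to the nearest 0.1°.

69.9°

The section lies 70° from the strike.
tan(apparent dip) = tan 71° · sin 70° = 2.7291
apparent dip = arctan 2.7291 = 69.88°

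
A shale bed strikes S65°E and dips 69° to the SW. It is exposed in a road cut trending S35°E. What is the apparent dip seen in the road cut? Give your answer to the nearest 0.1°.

The section lies 30° from the strike.
tan(apparent dip) = tan 69° · sin 30° = 1.3025
α = arctan(1.3025) = 52.49°

52.5°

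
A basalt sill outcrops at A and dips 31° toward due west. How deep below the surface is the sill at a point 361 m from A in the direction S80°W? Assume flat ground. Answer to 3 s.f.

The hole lies 10° from the dip direction, so the down-dip offset is 361 × cos 10° = 355.52 m.
Depth = down-dip offset × tan(dip) = 355.52 × tan 31° = 355.52 × 0.6009
Depth = 213.62 m

214 m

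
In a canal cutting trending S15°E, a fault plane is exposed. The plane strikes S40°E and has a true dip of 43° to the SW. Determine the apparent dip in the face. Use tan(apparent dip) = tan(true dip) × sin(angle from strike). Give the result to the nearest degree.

Angle between strike (S40°E) and section (S15°E): β = 25°.
tan α = tan 43° × sin 25° = 0.9325 × 0.4226 = 0.3941
apparent dip = arctan 0.3941 = 21.51°

22°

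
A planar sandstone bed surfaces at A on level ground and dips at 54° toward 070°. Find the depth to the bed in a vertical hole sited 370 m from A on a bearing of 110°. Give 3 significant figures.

The hole lies 40° from the dip direction, so the down-dip offset is 370 × cos 40° = 283.44 m.
Depth = down-dip offset × tan(dip) = 283.44 × tan 54° = 283.44 × 1.3764
Depth = 390.12 m

390 m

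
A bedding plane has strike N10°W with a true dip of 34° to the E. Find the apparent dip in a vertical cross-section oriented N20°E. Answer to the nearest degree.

19°

Angle between strike (N10°W) and section (N20°E): β = 30°.
tan(apparent dip) = tan 34° · sin 30° = 0.3373
α = arctan(0.3373) = 18.64°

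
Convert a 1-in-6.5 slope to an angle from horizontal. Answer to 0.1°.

tan θ = 1/6.5 = 0.1538
θ = arctan(0.1538) = 8.75°

8.7°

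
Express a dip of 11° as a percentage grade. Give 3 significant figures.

19.4%

grade % = 100 × tan 11° = 100 × 0.1944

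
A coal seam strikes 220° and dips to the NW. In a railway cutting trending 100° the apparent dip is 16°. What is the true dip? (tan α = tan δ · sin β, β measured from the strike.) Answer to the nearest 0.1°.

The section is 60° from the strike.
tan(true dip) = tan 16° / sin 60° = 0.3311
δ = arctan(0.3311) = 18.32°

18.3°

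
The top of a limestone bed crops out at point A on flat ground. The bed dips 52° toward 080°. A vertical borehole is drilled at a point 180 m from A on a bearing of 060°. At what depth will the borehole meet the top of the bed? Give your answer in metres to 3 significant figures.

216 m

The hole lies 20° from the dip direction, so the down-dip offset is 180 × cos 20° = 169.14 m.
Depth = down-dip offset × tan(dip) = 169.14 × tan 52° = 169.14 × 1.2799
Depth = 216.50 m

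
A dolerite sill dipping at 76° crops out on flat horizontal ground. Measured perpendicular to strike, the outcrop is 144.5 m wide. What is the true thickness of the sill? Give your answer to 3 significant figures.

True thickness t = w · sin(dip) = 144.5 × sin 76°
t = 144.5 × 0.9703 = 140.208 m

140 m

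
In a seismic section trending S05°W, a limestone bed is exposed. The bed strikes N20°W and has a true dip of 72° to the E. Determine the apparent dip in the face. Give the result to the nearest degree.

52°

Angle between strike (N20°W) and section (S05°W): β = 25°.
tan α = tan 72° × sin 25° = 3.0777 × 0.4226 = 1.3007
α = arctan(1.3007) = 52.45°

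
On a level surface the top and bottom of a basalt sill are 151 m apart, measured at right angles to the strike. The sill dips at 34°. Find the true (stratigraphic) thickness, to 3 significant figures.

True thickness t = w · sin(dip) = 151 × sin 34°
t = 151 × 0.5592 = 84.438 m

84.4 m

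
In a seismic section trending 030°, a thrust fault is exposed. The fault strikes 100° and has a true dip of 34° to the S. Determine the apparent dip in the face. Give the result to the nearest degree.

The strike is 100° and the section trends 030°; the acute angle between them is β = 70°.
tan α = tan 34° × sin 70° = 0.6745 × 0.9397 = 0.6338
α = arctan(0.6338) = 32.37°

32°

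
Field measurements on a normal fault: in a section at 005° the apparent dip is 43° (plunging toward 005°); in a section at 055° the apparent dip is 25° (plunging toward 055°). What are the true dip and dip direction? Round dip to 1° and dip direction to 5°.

true dip 43°, dip direction 355°

The two traces are lines in the plane: v₁ = (sin 5°·cos 43°, cos 5°·cos 43°, −sin 43°), v₂ = (sin 55°·cos 25°, cos 55°·cos 25°, −sin 25°).
Cross product v₁ × v₂ gives the pole to the plane: n ∝ (-0.047, 0.479, 0.508).
Dip δ = arctan(|n_h|/n_z) = arctan(0.482/0.508) = 43.5°.
The horizontal component of n points toward azimuth atan2(n_x, n_y) = 354°, the dip direction.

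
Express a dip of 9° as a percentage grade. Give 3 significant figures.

15.8%

grade % = 100 × tan 9° = 100 × 0.1584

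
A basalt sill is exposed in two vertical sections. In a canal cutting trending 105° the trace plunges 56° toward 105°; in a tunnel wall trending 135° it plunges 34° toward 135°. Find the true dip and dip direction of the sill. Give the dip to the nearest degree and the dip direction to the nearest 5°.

true dip 62°, dip direction 065°

Each apparent-dip line lies in the plane. As unit vectors (x east, y north, z up), v₁ plunges 56°→105° and v₂ plunges 34°→135°.
Cross product v₁ × v₂ gives the pole to the plane: n ∝ (0.405, 0.184, 0.232).
tan δ = √(n_x²+n_y²)/n_z = 0.445/0.232, so δ = 62.5°.
Dip direction = atan2(0.405, 0.184) = 66° (azimuth of n's horizontal projection).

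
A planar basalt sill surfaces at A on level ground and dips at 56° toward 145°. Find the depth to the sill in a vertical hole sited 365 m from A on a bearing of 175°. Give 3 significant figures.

The hole lies 30° from the dip direction, so the down-dip offset is 365 × cos 30° = 316.10 m.
Depth = down-dip offset × tan(dip) = 316.10 × tan 56° = 316.10 × 1.4826
Depth = 468.64 m

469 m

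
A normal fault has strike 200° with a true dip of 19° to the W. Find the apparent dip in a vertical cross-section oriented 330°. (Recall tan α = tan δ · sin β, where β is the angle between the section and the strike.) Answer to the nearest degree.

15°

The strike is 200° and the section trends 330°; the acute angle between them is β = 50°.
tan α = tan 19° × sin 50° = 0.3443 × 0.7660 = 0.2638
α = arctan(0.2638) = 14.78°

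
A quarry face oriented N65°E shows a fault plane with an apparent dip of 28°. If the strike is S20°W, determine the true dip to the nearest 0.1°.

The section is 45° from the strike.
tan(true dip) = tan 28° / sin 45° = 0.7520
δ = arctan(0.7520) = 36.94°

36.9°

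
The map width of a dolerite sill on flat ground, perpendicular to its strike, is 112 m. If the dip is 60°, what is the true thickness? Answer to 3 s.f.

True thickness t = w · sin(dip) = 112 × sin 60°
t = 112 × 0.8660 = 96.995 m

97.0 m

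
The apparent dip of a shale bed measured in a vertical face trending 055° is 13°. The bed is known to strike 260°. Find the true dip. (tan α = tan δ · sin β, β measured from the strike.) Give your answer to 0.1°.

28.6°

The section is 25° from the strike.
tan δ = tan α / sin β = tan 13° / sin 25° = 0.2309 / 0.4226 = 0.5463
δ = arctan(0.5463) = 28.65°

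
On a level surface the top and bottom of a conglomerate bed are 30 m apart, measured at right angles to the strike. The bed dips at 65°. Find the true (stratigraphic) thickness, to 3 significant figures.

True thickness t = w · sin(dip) = 30 × sin 65°
t = 30 × 0.9063 = 27.189 m

27.2 m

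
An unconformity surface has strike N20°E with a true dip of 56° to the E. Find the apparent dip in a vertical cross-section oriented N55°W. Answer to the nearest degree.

55°

The section lies 75° from the strike.
tan α = tan 56° × sin 75° = 1.4826 × 0.9659 = 1.4320
apparent dip = arctan 1.4320 = 55.07°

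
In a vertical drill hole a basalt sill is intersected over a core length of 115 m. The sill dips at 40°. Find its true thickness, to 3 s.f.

True thickness t = h · cos(dip) = 115 × cos 40°
t = 115 × 0.7660 = 88.095 m

88.1 m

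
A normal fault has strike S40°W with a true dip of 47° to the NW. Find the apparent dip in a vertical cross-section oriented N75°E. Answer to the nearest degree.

32°

The strike is S40°W and the section trends N75°E; the acute angle between them is β = 35°.
tan α = tan 47° × sin 35° = 1.0724 × 0.5736 = 0.6151
α = arctan(0.6151) = 31.60°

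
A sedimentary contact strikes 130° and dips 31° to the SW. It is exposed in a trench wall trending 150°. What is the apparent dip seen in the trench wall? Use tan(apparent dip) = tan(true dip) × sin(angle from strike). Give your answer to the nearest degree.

The strike is 130° and the section trends 150°; the acute angle between them is β = 20°.
tan(apparent dip) = tan 31° · sin 20° = 0.2055
apparent dip = arctan 0.2055 = 11.61°

12°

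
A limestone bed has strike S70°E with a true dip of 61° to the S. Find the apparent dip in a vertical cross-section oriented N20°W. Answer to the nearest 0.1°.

Angle between strike (S70°E) and section (N20°W): β = 50°.
tan α = tan 61° × sin 50° = 1.8040 × 0.7660 = 1.3820
apparent dip = arctan 1.3820 = 54.11°

54.1°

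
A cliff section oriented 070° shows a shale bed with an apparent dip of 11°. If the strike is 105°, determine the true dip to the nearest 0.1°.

The section is 35° from the strike.
tan δ = tan α / sin β = tan 11° / sin 35° = 0.1944 / 0.5736 = 0.3389
true dip = arctan 0.3389 = 18.72°

18.7°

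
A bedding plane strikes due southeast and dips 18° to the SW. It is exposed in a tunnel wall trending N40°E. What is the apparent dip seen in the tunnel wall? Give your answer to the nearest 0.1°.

17.9°

The section lies 85° from the strike.
tan(apparent dip) = tan 18° · sin 85° = 0.3237
α = arctan(0.3237) = 17.94°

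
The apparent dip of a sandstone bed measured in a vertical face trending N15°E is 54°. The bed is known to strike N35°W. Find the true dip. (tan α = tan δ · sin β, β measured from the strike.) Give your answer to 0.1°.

60.9°

β = acute angle between strike N35°W and section N15°E = 50°.
tan δ = tan α / sin β = tan 54° / sin 50° = 1.3764 / 0.7660 = 1.7967
true dip = arctan 1.7967 = 60.90°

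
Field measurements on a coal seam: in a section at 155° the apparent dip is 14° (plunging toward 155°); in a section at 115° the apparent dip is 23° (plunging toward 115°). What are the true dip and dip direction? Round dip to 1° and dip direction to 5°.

true dip 24°, dip direction 100°

Each apparent-dip line lies in the plane. As unit vectors (x east, y north, z up), v₁ plunges 14°→155° and v₂ plunges 23°→115°.
n = v₁ × v₂ = (0.249, -0.042, 0.574) (taken with n_z > 0).
True dip = arccos(n_z / |n|) = arccos(0.9151) = 23.8°.
Dip direction = atan2(0.249, -0.042) = 99° (azimuth of n's horizontal projection).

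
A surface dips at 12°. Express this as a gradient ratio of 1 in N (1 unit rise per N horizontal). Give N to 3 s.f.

1 in 4.70

1 : N means tan θ = 1/N, so N = 1/tan 12° = 1/0.2126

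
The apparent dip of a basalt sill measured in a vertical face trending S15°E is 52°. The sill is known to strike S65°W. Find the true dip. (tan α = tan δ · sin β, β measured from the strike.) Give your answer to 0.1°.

52.4°

The section is 80° from the strike.
tan(true dip) = tan 52° / sin 80° = 1.2997
true dip = arctan 1.2997 = 52.42°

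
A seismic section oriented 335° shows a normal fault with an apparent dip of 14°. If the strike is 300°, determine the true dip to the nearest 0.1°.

23.5°

β = acute angle between strike 300° and section 335° = 35°.
tan δ = tan α / sin β = tan 14° / sin 35° = 0.2493 / 0.5736 = 0.4347
δ = arctan(0.4347) = 23.49°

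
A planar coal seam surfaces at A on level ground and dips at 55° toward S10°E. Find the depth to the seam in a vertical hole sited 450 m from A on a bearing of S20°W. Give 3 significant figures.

557 m

The hole lies 30° from the dip direction, so the down-dip offset is 450 × cos 30° = 389.71 m.
Depth = down-dip offset × tan(dip) = 389.71 × tan 55° = 389.71 × 1.4281
Depth = 556.57 m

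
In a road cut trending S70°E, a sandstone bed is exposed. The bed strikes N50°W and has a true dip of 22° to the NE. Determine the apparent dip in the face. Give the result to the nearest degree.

8°

Angle between strike (N50°W) and section (S70°E): β = 20°.
tan(apparent dip) = tan 22° · sin 20° = 0.1382
apparent dip = arctan 0.1382 = 7.87°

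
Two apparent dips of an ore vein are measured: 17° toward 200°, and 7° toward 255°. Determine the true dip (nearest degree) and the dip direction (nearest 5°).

Each apparent-dip line lies in the plane. As unit vectors (x east, y north, z up), v₁ plunges 17°→200° and v₂ plunges 7°→255°.
Cross product v₁ × v₂ gives the pole to the plane: n ∝ (-0.034, -0.240, 0.778).
Dip δ = arctan(|n_h|/n_z) = arctan(0.243/0.778) = 17.3°.
Dip direction = atan2(-0.034, -0.240) = 188° (azimuth of n's horizontal projection).

true dip 17°, dip direction 190°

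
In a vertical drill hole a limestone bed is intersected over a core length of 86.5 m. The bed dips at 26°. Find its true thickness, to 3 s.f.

True thickness t = h · cos(dip) = 86.5 × cos 26°
t = 86.5 × 0.8988 = 77.746 m

77.7 m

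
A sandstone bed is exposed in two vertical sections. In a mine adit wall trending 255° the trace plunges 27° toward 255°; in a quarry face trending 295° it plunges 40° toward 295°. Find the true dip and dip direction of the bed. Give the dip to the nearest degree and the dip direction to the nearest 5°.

Represent each trace as a vector plunging at its apparent dip toward its trend (east-north-up frame): v₁ = (-0.861, -0.231, -0.454), v₂ = (-0.694, 0.324, -0.643).
The plane normal is n = v₁ × v₂ ∝ (-0.295, 0.238, 0.439).
tan δ = √(n_x²+n_y²)/n_z = 0.379/0.439, so δ = 40.8°.
Dip direction = atan2(-0.295, 0.238) = 309° (azimuth of n's horizontal projection).

true dip 41°, dip direction 310°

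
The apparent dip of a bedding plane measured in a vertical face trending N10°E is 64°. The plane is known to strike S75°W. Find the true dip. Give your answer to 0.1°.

66.2°

The section is 65° from the strike.
tan(true dip) = tan 64° / sin 65° = 2.2623
true dip = arctan 2.2623 = 66.15°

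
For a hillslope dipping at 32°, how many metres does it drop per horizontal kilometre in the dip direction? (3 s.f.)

625 m

drop per km = 1000 × tan 32° = 1000 × 0.6249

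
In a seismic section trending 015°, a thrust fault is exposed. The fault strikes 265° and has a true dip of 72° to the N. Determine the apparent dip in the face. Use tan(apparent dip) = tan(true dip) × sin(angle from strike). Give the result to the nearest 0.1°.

The section lies 70° from the strike.
tan α = tan 72° × sin 70° = 3.0777 × 0.9397 = 2.8921
α = arctan(2.8921) = 70.93°

70.9°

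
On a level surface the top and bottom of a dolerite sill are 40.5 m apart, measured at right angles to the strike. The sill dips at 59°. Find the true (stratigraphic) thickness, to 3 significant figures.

True thickness t = w · sin(dip) = 40.5 × sin 59°
t = 40.5 × 0.8572 = 34.715 m

34.7 m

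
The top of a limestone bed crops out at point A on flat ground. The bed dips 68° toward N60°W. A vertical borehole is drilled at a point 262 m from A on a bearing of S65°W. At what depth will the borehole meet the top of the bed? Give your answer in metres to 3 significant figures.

The hole lies 55° from the dip direction, so the down-dip offset is 262 × cos 55° = 150.28 m.
Depth = down-dip offset × tan(dip) = 150.28 × tan 68° = 150.28 × 2.4751
Depth = 371.95 m

372 m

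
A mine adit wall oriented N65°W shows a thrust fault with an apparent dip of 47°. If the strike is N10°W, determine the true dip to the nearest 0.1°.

β = acute angle between strike N10°W and section N65°W = 55°.
tan(true dip) = tan 47° / sin 55° = 1.3091
true dip = arctan 1.3091 = 52.62°

52.6°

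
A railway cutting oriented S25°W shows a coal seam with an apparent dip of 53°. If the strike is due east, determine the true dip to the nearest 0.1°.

55.7°

β = acute angle between strike due east and section S25°W = 65°.
tan(true dip) = tan 53° / sin 65° = 1.4642
true dip = arctan 1.4642 = 55.67°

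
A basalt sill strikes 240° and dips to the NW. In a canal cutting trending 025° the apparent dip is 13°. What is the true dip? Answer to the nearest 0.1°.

21.9°

The section is 35° from the strike.
tan(true dip) = tan 13° / sin 35° = 0.4025
true dip = arctan 0.4025 = 21.93°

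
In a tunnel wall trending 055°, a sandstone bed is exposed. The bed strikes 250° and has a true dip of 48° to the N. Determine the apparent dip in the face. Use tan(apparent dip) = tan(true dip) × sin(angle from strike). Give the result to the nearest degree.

The section lies 15° from the strike.
tan α = tan 48° × sin 15° = 1.1106 × 0.2588 = 0.2874
apparent dip = arctan 0.2874 = 16.04°

16°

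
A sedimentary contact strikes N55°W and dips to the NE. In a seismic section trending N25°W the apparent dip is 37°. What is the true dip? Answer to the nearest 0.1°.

56.4°

β = acute angle between strike N55°W and section N25°W = 30°.
tan(true dip) = tan 37° / sin 30° = 1.5071
δ = arctan(1.5071) = 56.43°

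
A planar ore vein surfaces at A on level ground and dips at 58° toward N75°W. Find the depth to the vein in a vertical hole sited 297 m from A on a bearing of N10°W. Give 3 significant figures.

The hole lies 65° from the dip direction, so the down-dip offset is 297 × cos 65° = 125.52 m.
Depth = down-dip offset × tan(dip) = 125.52 × tan 58° = 125.52 × 1.6003
Depth = 200.87 m

201 m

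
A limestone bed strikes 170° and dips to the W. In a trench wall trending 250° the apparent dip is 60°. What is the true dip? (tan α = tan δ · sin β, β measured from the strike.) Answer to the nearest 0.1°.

60.4°

β = acute angle between strike 170° and section 250° = 80°.
tan(true dip) = tan 60° / sin 80° = 1.7588
δ = arctan(1.7588) = 60.38°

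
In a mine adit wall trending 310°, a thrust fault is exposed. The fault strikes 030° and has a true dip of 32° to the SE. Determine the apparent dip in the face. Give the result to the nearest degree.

32°

Angle between strike (030°) and section (310°): β = 80°.
tan α = tan 32° × sin 80° = 0.6249 × 0.9848 = 0.6154
α = arctan(0.6154) = 31.61°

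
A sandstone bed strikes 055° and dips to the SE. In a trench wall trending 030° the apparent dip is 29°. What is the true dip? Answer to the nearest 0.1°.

β = acute angle between strike 055° and section 030° = 25°.
tan δ = tan α / sin β = tan 29° / sin 25° = 0.5543 / 0.4226 = 1.3116
true dip = arctan 1.3116 = 52.68°

52.7°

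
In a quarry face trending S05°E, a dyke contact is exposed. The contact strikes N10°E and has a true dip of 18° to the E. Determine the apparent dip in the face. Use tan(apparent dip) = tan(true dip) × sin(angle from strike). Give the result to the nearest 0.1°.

The section lies 15° from the strike.
tan(apparent dip) = tan 18° · sin 15° = 0.0841
α = arctan(0.0841) = 4.81°

4.8°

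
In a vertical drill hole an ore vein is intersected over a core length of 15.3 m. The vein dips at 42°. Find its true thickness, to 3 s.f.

11.4 m

True thickness t = h · cos(dip) = 15.3 × cos 42°
t = 15.3 × 0.7431 = 11.370 m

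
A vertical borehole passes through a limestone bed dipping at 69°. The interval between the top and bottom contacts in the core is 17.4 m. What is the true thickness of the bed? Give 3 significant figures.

6.24 m

True thickness t = h · cos(dip) = 17.4 × cos 69°
t = 17.4 × 0.3584 = 6.236 m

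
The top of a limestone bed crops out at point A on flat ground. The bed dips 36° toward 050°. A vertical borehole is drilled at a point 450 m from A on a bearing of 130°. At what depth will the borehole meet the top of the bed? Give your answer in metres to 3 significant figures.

The hole lies 80° from the dip direction, so the down-dip offset is 450 × cos 80° = 78.14 m.
Depth = down-dip offset × tan(dip) = 78.14 × tan 36° = 78.14 × 0.7265
Depth = 56.77 m

56.8 m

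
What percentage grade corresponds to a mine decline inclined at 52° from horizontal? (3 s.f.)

128%

grade % = 100 × tan 52° = 100 × 1.2799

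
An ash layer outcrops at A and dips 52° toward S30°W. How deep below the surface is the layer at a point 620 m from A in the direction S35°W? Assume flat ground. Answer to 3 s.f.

791 m

The hole lies 5° from the dip direction, so the down-dip offset is 620 × cos 5° = 617.64 m.
Depth = down-dip offset × tan(dip) = 617.64 × tan 52° = 617.64 × 1.2799
Depth = 790.54 m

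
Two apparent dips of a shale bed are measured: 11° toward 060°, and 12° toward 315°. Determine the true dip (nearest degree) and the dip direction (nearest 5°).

Each apparent-dip line lies in the plane. As unit vectors (x east, y north, z up), v₁ plunges 11°→060° and v₂ plunges 12°→315°.
The plane normal is n = v₁ × v₂ ∝ (0.030, 0.309, 0.927).
Dip δ = arctan(|n_h|/n_z) = arctan(0.310/0.927) = 18.5°.
The horizontal component of n points toward azimuth atan2(n_x, n_y) = 6°, the dip direction.

true dip 18°, dip direction 005°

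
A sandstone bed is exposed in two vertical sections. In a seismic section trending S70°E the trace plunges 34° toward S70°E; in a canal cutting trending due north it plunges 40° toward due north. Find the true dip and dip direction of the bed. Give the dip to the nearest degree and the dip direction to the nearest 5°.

true dip 53°, dip direction 050°

Each apparent-dip line lies in the plane. As unit vectors (x east, y north, z up), v₁ plunges 34°→S70°E and v₂ plunges 40°→due north.
The plane normal is n = v₁ × v₂ ∝ (0.611, 0.501, 0.597).
tan δ = √(n_x²+n_y²)/n_z = 0.790/0.597, so δ = 52.9°.
Dip direction = azimuth of (n_x, n_y) = atan2(0.611, 0.501) = 51°.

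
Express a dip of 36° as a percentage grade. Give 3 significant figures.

grade % = 100 × tan 36° = 100 × 0.7265

72.7%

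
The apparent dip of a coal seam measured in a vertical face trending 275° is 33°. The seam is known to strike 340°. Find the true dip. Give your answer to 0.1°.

35.6°

β = acute angle between strike 340° and section 275° = 65°.
tan(true dip) = tan 33° / sin 65° = 0.7165
δ = arctan(0.7165) = 35.62°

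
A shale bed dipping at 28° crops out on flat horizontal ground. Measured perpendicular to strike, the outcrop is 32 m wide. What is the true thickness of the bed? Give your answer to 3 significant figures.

True thickness t = w · sin(dip) = 32 × sin 28°
t = 32 × 0.4695 = 15.023 m

15.0 m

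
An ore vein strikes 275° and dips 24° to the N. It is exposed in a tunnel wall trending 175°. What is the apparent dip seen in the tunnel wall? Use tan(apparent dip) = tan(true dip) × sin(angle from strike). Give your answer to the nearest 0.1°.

The strike is 275° and the section trends 175°; the acute angle between them is β = 80°.
tan α = tan 24° × sin 80° = 0.4452 × 0.9848 = 0.4385
apparent dip = arctan 0.4385 = 23.68°

23.7°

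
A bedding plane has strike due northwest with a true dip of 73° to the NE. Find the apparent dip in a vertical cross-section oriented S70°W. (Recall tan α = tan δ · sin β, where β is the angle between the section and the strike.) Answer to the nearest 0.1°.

The strike is due northwest and the section trends S70°W; the acute angle between them is β = 65°.
tan α = tan 73° × sin 65° = 3.2709 × 0.9063 = 2.9644
apparent dip = arctan 2.9644 = 71.36°

71.4°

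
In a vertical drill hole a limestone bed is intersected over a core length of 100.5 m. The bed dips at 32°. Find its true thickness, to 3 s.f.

True thickness t = h · cos(dip) = 100.5 × cos 32°
t = 100.5 × 0.8480 = 85.229 m

85.2 m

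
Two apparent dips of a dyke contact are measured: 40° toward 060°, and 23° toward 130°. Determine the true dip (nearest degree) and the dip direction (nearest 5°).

true dip 40°, dip direction 070°

Represent each trace as a vector plunging at its apparent dip toward its trend (east-north-up frame): v₁ = (0.663, 0.383, -0.643), v₂ = (0.705, -0.592, -0.391).
The plane normal is n = v₁ × v₂ ∝ (0.530, 0.194, 0.663).
True dip = arccos(n_z / |n|) = arccos(0.7613) = 40.4°.
Dip direction = atan2(0.530, 0.194) = 70° (azimuth of n's horizontal projection).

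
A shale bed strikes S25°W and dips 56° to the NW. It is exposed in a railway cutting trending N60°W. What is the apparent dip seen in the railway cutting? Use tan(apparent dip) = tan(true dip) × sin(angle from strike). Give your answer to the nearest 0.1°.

55.9°

Angle between strike (S25°W) and section (N60°W): β = 85°.
tan α = tan 56° × sin 85° = 1.4826 × 0.9962 = 1.4769
apparent dip = arctan 1.4769 = 55.90°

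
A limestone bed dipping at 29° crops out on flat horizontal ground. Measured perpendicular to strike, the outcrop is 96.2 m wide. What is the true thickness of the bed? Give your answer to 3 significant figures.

True thickness t = w · sin(dip) = 96.2 × sin 29°
t = 96.2 × 0.4848 = 46.639 m

46.6 m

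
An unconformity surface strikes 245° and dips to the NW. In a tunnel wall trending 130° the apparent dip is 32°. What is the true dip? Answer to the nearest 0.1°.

The section is 65° from the strike.
tan δ = tan α / sin β = tan 32° / sin 65° = 0.6249 / 0.9063 = 0.6895
δ = arctan(0.6895) = 34.58°

34.6°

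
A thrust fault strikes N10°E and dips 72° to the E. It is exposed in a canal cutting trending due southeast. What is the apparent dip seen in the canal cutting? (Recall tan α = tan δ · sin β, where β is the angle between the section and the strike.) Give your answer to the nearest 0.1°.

68.4°

The strike is N10°E and the section trends due southeast; the acute angle between them is β = 55°.
tan(apparent dip) = tan 72° · sin 55° = 2.5211
α = arctan(2.5211) = 68.36°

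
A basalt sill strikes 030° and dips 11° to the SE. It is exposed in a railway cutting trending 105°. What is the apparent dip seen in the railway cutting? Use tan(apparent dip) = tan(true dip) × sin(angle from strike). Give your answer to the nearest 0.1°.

Angle between strike (030°) and section (105°): β = 75°.
tan α = tan 11° × sin 75° = 0.1944 × 0.9659 = 0.1878
α = arctan(0.1878) = 10.63°

10.6°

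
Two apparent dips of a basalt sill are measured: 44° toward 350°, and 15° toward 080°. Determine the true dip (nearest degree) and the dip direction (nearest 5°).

true dip 45°, dip direction 005°

Represent each trace as a vector plunging at its apparent dip toward its trend (east-north-up frame): v₁ = (-0.125, 0.708, -0.695), v₂ = (0.951, 0.168, -0.259).
Cross product v₁ × v₂ gives the pole to the plane: n ∝ (0.067, 0.693, 0.695).
True dip = arccos(n_z / |n|) = arccos(0.7063) = 45.1°.
Dip direction = azimuth of (n_x, n_y) = atan2(0.067, 0.693) = 6°.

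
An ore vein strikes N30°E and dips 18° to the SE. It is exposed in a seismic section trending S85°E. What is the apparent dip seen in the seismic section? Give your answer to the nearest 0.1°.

Angle between strike (N30°E) and section (S85°E): β = 65°.
tan(apparent dip) = tan 18° · sin 65° = 0.2945
α = arctan(0.2945) = 16.41°

16.4°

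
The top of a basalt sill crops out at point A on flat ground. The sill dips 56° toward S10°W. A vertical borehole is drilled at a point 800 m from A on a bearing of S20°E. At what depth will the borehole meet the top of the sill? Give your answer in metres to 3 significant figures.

1030 m

The hole lies 30° from the dip direction, so the down-dip offset is 800 × cos 30° = 692.82 m.
Depth = down-dip offset × tan(dip) = 692.82 × tan 56° = 692.82 × 1.4826
Depth = 1027.15 m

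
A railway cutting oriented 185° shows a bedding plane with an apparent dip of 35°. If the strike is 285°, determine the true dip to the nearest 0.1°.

35.4°

The section is 80° from the strike.
tan δ = tan α / sin β = tan 35° / sin 80° = 0.7002 / 0.9848 = 0.7110
δ = arctan(0.7110) = 35.41°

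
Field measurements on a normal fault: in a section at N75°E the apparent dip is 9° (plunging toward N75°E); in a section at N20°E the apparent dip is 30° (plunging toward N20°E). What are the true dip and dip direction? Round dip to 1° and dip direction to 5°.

true dip 32°, dip direction 000°

Each apparent-dip line lies in the plane. As unit vectors (x east, y north, z up), v₁ plunges 9°→N75°E and v₂ plunges 30°→N20°E.
The plane normal is n = v₁ × v₂ ∝ (-0.001, 0.431, 0.701).
True dip = arccos(n_z / |n|) = arccos(0.8519) = 31.6°.
Dip direction = azimuth of (n_x, n_y) = atan2(-0.001, 0.431) = 360°.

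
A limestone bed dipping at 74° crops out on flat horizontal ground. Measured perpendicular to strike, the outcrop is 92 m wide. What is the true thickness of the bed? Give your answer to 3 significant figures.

88.4 m

True thickness t = w · sin(dip) = 92 × sin 74°
t = 92 × 0.9613 = 88.436 m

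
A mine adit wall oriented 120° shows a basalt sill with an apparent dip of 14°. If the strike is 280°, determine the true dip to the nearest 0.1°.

β = acute angle between strike 280° and section 120° = 20°.
tan(true dip) = tan 14° / sin 20° = 0.7290
true dip = arctan 0.7290 = 36.09°

36.1°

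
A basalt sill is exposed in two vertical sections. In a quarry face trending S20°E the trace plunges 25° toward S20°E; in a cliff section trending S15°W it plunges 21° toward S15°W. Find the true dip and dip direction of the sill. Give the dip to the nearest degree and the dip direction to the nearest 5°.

The two traces are lines in the plane: v₁ = (sin 160°·cos 25°, cos 160°·cos 25°, −sin 25°), v₂ = (sin 195°·cos 21°, cos 195°·cos 21°, −sin 21°).
Cross product v₁ × v₂ gives the pole to the plane: n ∝ (0.076, -0.213, 0.485).
tan δ = √(n_x²+n_y²)/n_z = 0.226/0.485, so δ = 25.0°.
Dip direction = azimuth of (n_x, n_y) = atan2(0.076, -0.213) = 160°.

true dip 25°, dip direction 160°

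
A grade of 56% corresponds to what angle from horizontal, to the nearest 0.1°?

tan θ = 56/100 = 0.5600
θ = arctan(0.5600) = 29.25°

29.2°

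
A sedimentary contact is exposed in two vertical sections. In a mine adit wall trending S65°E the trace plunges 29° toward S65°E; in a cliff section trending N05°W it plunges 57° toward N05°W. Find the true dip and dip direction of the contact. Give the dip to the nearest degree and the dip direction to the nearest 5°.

Represent each trace as a vector plunging at its apparent dip toward its trend (east-north-up frame): v₁ = (0.793, -0.370, -0.485), v₂ = (-0.047, 0.543, -0.839).
The plane normal is n = v₁ × v₂ ∝ (0.573, 0.688, 0.413).
Dip δ = arctan(|n_h|/n_z) = arctan(0.895/0.413) = 65.3°.
The horizontal component of n points toward azimuth atan2(n_x, n_y) = 40°, the dip direction.

true dip 65°, dip direction 040°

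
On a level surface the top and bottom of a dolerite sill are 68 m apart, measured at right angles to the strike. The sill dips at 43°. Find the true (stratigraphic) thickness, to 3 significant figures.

46.4 m

True thickness t = w · sin(dip) = 68 × sin 43°
t = 68 × 0.6820 = 46.376 m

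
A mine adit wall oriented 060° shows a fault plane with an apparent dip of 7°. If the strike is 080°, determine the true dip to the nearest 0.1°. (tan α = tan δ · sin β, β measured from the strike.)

19.7°

β = acute angle between strike 080° and section 060° = 20°.
tan(true dip) = tan 7° / sin 20° = 0.3590
δ = arctan(0.3590) = 19.75°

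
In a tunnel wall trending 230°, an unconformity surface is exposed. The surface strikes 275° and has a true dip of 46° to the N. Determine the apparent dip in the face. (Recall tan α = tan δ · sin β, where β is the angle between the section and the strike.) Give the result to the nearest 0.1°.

36.2°

Angle between strike (275°) and section (230°): β = 45°.
tan α = tan 46° × sin 45° = 1.0355 × 0.7071 = 0.7322
apparent dip = arctan 0.7322 = 36.21°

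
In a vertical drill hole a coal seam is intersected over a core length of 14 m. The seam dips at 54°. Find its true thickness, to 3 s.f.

True thickness t = h · cos(dip) = 14 × cos 54°
t = 14 × 0.5878 = 8.229 m

8.23 m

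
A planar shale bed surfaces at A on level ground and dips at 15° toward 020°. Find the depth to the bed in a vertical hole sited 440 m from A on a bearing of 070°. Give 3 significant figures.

75.8 m

The hole lies 50° from the dip direction, so the down-dip offset is 440 × cos 50° = 282.83 m.
Depth = down-dip offset × tan(dip) = 282.83 × tan 15° = 282.83 × 0.2679
Depth = 75.78 m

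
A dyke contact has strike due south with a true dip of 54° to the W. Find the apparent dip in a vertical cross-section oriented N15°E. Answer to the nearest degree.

20°

Angle between strike (due south) and section (N15°E): β = 15°.
tan α = tan 54° × sin 15° = 1.3764 × 0.2588 = 0.3562
α = arctan(0.3562) = 19.61°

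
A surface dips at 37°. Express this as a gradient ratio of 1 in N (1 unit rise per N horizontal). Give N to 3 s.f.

1 : N means tan θ = 1/N, so N = 1/tan 37° = 1/0.7536

1 in 1.33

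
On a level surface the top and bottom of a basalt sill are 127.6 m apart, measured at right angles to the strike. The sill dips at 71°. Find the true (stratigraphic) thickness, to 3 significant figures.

121 m

True thickness t = w · sin(dip) = 127.6 × sin 71°
t = 127.6 × 0.9455 = 120.648 m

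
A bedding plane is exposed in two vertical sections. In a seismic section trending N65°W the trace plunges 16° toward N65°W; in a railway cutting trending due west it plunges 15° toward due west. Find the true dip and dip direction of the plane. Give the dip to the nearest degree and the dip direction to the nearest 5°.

The two traces are lines in the plane: v₁ = (sin 295°·cos 16°, cos 295°·cos 16°, −sin 16°), v₂ = (sin 270°·cos 15°, cos 270°·cos 15°, −sin 15°).
Cross product v₁ × v₂ gives the pole to the plane: n ∝ (-0.105, 0.041, 0.392).
True dip = arccos(n_z / |n|) = arccos(0.9611) = 16.0°.
Dip direction = azimuth of (n_x, n_y) = atan2(-0.105, 0.041) = 291°.

true dip 16°, dip direction 290°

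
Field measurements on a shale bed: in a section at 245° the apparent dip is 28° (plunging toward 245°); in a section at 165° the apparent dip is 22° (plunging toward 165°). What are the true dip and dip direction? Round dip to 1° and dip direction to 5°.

Each apparent-dip line lies in the plane. As unit vectors (x east, y north, z up), v₁ plunges 28°→245° and v₂ plunges 22°→165°.
Cross product v₁ × v₂ gives the pole to the plane: n ∝ (-0.281, -0.412, 0.806).
tan δ = √(n_x²+n_y²)/n_z = 0.499/0.806, so δ = 31.7°.
Dip direction = azimuth of (n_x, n_y) = atan2(-0.281, -0.412) = 214°.

true dip 32°, dip direction 215°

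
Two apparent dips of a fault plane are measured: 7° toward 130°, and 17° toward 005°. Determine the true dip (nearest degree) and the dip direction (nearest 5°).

true dip 25°, dip direction 055°

The two traces are lines in the plane: v₁ = (sin 130°·cos 7°, cos 130°·cos 7°, −sin 7°), v₂ = (sin 5°·cos 17°, cos 5°·cos 17°, −sin 17°).
The plane normal is n = v₁ × v₂ ∝ (0.303, 0.212, 0.778).
Dip δ = arctan(|n_h|/n_z) = arctan(0.370/0.778) = 25.4°.
Dip direction = atan2(0.303, 0.212) = 55° (azimuth of n's horizontal projection).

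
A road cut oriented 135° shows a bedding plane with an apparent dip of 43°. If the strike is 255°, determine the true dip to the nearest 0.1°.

The section is 60° from the strike.
tan(true dip) = tan 43° / sin 60° = 1.0768
δ = arctan(1.0768) = 47.12°

47.1°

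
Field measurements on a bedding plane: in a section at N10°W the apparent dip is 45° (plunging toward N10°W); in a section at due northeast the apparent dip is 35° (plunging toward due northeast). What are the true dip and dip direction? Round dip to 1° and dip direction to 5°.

Each apparent-dip line lies in the plane. As unit vectors (x east, y north, z up), v₁ plunges 45°→N10°W and v₂ plunges 35°→due northeast.
n = v₁ × v₂ = (-0.010, 0.480, 0.474) (taken with n_z > 0).
Dip δ = arctan(|n_h|/n_z) = arctan(0.480/0.474) = 45.3°.
The horizontal component of n points toward azimuth atan2(n_x, n_y) = 359°, the dip direction.

true dip 45°, dip direction 000°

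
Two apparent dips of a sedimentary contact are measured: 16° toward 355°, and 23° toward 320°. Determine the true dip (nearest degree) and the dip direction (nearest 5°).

Each apparent-dip line lies in the plane. As unit vectors (x east, y north, z up), v₁ plunges 16°→355° and v₂ plunges 23°→320°.
Cross product v₁ × v₂ gives the pole to the plane: n ∝ (-0.180, 0.130, 0.508).
Dip δ = arctan(|n_h|/n_z) = arctan(0.222/0.508) = 23.6°.
The horizontal component of n points toward azimuth atan2(n_x, n_y) = 306°, the dip direction.

true dip 24°, dip direction 305°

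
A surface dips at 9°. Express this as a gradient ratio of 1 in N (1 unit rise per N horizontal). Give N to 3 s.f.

1 : N means tan θ = 1/N, so N = 1/tan 9° = 1/0.1584

1 in 6.31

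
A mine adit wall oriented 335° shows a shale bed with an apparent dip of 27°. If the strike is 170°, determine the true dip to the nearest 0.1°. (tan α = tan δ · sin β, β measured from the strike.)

63.1°

The section is 15° from the strike.
tan(true dip) = tan 27° / sin 15° = 1.9687
δ = arctan(1.9687) = 63.07°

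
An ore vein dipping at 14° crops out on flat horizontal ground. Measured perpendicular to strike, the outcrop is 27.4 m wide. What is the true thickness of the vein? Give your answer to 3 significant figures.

True thickness t = w · sin(dip) = 27.4 × sin 14°
t = 27.4 × 0.2419 = 6.629 m

6.63 m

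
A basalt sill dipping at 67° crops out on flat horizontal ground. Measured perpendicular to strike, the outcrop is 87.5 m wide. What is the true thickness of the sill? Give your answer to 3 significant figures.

80.5 m

True thickness t = w · sin(dip) = 87.5 × sin 67°
t = 87.5 × 0.9205 = 80.544 m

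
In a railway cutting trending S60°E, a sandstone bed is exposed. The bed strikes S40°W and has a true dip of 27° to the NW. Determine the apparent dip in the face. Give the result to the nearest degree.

Angle between strike (S40°W) and section (S60°E): β = 80°.
tan α = tan 27° × sin 80° = 0.5095 × 0.9848 = 0.5018
apparent dip = arctan 0.5018 = 26.65°

27°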